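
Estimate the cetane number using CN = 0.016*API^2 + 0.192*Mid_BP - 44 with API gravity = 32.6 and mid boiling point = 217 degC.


CN = 0.016 * 32.6^2 + 0.192 * 217 - 44
CN = 17.00416 + 41.664 - 44 = 14.66816

14.66816


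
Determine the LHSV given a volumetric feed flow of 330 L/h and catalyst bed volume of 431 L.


LHSV = volumetric feed rate / catalyst volume
= 330 L/h / 431 L
= 0.7657 h^-1

0.7657 h^-1


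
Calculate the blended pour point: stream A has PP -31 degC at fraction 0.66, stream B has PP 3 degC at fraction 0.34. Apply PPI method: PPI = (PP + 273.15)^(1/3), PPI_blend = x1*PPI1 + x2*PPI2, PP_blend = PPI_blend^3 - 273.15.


PPI_1 = (-31 + 273.15)^(1/3) = 6.232967
PPI_2 = (3 + 273.15)^(1/3) = 6.512009
PPI_blend = 0.66 * 6.232967 + 0.34 * 6.512009 = 6.327841
PP_blend = 6.327841^3 - 273.15 = 253.3767 - 273.15 = -19.77

-19.77 degC


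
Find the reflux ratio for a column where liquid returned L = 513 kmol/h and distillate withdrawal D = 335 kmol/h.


Reflux ratio definition: R = L / D (liquid returned / distillate withdrawn)
L = 513 kmol/h, D = 335 kmol/h
R = 513 / 335 = 1.531

1.531


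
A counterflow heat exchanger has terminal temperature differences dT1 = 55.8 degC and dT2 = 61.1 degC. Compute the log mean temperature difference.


LMTD = (dT1 - dT2) / ln(dT1/dT2)
= (55.8 - 61.1) / ln(55.8 / 61.1) = -5.3 / -0.090738 = 58.41

58.41 degC


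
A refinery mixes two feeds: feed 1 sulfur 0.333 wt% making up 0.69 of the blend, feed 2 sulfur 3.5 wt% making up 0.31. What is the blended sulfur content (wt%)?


Linear sulfur blending: S_blend = x1*S1 + x2*S2
Contribution 1: 0.69 * 0.333 = 0.22977 wt%
Contribution 2: 0.31 * 3.5 = 1.085 wt%
S_blend = 0.22977 + 1.085 = 1.31477

1.31477 wt%


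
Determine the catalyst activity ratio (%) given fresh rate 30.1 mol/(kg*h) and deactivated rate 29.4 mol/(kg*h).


Activity (%) = (rate_used / rate_fresh) * 100
rate_used = 29.4, rate_fresh = 30.1
= (29.4 / 30.1) * 100
= 0.9767 * 100 = 97.67

97.67 %


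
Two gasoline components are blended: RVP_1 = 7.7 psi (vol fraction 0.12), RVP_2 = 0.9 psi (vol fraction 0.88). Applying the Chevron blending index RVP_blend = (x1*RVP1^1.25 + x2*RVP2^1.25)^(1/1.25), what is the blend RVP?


Chevron index: RVP_blend = (sum xi*RVPi^1.25)^(1/1.25)
RVP^1.25 terms: 0.12 * 7.7^1.25 + 0.88 * 0.9^1.25 = 2.31061
RVP_blend = 2.31061^(1/1.25) = 1.954

1.954 psi


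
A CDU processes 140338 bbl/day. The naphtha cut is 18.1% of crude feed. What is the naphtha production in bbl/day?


Crude throughput = 140338 bbl/day
Fraction yield = 18.1%
yield = throughput * fraction / 100
yield = 140338 * 18.1 / 100 = 25401.178

25401.178 bbl/day


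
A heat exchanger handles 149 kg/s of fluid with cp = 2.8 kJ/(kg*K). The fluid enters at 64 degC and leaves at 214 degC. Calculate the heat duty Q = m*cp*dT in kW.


Q = m_dot * cp * delta_T
delta_T = 214 - 64 = 150 K
Q = 149 * 2.8 * 150
= 417.2 * 150
= 62580 kW

62580 kW


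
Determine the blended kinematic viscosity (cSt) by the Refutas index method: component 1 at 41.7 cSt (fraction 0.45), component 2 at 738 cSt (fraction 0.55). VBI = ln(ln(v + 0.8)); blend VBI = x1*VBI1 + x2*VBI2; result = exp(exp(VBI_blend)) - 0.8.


Refutas method: VBN_i = 14.534*ln(ln(visc_i + 0.8)) + 10.975, blended linearly by mass fraction; since VBN is linear in VBI_i = ln(ln(visc_i + 0.8)) and the fractions sum to 1, blend VBI directly: visc = exp(exp(VBI_blend)) - 0.8
VBI_1 = ln(ln(41.7 + 0.8)) = 1.32162
VBI_2 = ln(ln(738 + 0.8)) = 1.88783
VBI_blend = 0.45 * 1.32162 + 0.55 * 1.88783 = 1.63304
visc_blend = exp(exp(1.63304)) - 0.8 = 166.4

166.4 cSt


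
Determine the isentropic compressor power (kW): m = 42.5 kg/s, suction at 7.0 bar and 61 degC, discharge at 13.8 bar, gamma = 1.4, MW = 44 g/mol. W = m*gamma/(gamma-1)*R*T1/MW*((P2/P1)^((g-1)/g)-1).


Isentropic work: W = m*(gamma/(gamma-1))*(R*T1/MW)*((P2/P1)^((gamma-1)/gamma) - 1)
T1 = 61 + 273.15 = 334.15 K
Pressure ratio = 13.8 / 7.0 = 1.97143
Exponent = (1.4 - 1)/1.4 = 0.285714
(P2/P1)^exp - 1 = 1.97143^0.285714 - 1 = 0.214013
W = 42.5 * 1.4 / 0.4 * 8.314 * 334.15 / 44 * 0.214013 = 2010

2010 kW


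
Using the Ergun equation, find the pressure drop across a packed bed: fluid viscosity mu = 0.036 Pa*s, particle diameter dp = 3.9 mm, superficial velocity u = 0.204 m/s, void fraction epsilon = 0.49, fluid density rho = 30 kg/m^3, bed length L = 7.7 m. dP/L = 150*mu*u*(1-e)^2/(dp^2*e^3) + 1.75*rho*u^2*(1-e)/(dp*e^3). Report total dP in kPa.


dp = 3.9 mm = 0.0039 m
Viscous term = 150*0.036*0.204*(1-0.49)^2 / (0.0039^2*0.49^3) = 160120
Inertial term = 1.75*30*0.204^2*(1-0.49) / (0.0039*0.49^3) = 2428.49
dP/L = 160120 + 2428.49 = 162548 Pa/m
dP = 162548 * 7.7 / 1000 = 1252 kPa

1252 kPa


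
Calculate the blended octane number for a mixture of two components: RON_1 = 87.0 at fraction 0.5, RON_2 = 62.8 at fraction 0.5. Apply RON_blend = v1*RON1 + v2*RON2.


Linear blending: RON_blend = sum(vi * RONi)
Contribution 1: 0.5 * 87.0 = 43.5
Contribution 2: 0.5 * 62.8 = 31.4
RON_blend = 43.5 + 31.4 = 74.9

74.9


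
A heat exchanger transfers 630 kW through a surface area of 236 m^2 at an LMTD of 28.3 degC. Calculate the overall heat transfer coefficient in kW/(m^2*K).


From Q = U*A*LMTD, U = Q / (A * LMTD)
U = 630 / (236 * 28.3) = 630 / 6678.8 = 0.09433

0.09433 kW/(m^2*K)


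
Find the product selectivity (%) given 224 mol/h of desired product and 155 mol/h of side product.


Selectivity = desired / (desired + undesired) * 100
Total products = 224 + 155 = 379 mol/h
S = 224 / 379 * 100
= 0.5910 * 100
= 59.10 %

59.10 %


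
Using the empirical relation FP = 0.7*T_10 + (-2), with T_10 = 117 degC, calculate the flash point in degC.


FP = 0.7 * 117 + (-2) = 79.9

79.9 degC


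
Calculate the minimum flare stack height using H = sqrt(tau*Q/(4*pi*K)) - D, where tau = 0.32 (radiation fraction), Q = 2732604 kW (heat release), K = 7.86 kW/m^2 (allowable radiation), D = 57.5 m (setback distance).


tau*Q/(4*pi*K) = 0.32 * 2732604 / (4 * pi * 7.86) = 8853.08
sqrt(8853.08) = 94.0908
H = 94.0908 - 57.5 = 36.59

36.59 m


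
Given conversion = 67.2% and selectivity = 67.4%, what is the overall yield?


Overall yield = conversion (%) * selectivity (%) / 100
Conversion = 67.2%, Selectivity = 67.4%
Y = 67.2 * 67.4 / 100
= 45.2928 %

45.2928 %


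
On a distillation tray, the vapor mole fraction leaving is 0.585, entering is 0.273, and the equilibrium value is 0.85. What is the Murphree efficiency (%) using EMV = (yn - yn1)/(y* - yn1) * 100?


Murphree vapor efficiency: EMV = (y_n - y_(n-1)) / (y*_n - y_(n-1)) * 100
EMV = (0.585 - 0.273) / (0.85 - 0.273) * 100 = 0.312 / 0.577 * 100 = 54.07

54.07 %


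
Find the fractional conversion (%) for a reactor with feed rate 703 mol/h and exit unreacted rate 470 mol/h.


X = (F_in - F_out) / F_in * 100
Moles reacted = 703 - 470 = 233
X = 233 / 703 * 100
= 0.3314 * 100
= 33.14 %

33.14 %


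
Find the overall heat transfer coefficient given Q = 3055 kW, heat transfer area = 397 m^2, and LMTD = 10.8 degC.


From Q = U*A*LMTD, U = Q / (A * LMTD)
U = 3055 / (397 * 10.8) = 3055 / 4287.6 = 0.7125

0.7125 kW/(m^2*K)


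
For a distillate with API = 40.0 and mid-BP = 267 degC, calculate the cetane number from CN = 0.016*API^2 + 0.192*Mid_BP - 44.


CN = 0.016 * 40.0^2 + 0.192 * 267 - 44
CN = 25.6 + 51.264 - 44 = 32.864

32.864


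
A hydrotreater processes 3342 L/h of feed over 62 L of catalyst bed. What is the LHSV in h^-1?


LHSV = volumetric feed rate / catalyst volume
= 3342 L/h / 62 L
= 53.90 h^-1

53.90 h^-1


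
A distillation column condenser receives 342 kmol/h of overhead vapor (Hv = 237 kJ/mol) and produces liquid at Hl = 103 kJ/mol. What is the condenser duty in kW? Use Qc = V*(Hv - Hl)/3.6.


Qc = 342 * (237 - 103) / 3.6 = 342 * 134 / 3.6 = 12730

12730 kW


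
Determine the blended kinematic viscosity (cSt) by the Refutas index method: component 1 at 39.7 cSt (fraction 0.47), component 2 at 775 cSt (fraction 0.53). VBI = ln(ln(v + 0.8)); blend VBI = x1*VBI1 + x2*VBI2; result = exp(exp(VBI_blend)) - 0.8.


Refutas method: VBN_i = 14.534*ln(ln(visc_i + 0.8)) + 10.975, blended linearly by mass fraction; since VBN is linear in VBI_i = ln(ln(visc_i + 0.8)) and the fractions sum to 1, blend VBI directly: visc = exp(exp(VBI_blend)) - 0.8
VBI_1 = ln(ln(39.7 + 0.8)) = 1.30868
VBI_2 = ln(ln(775 + 0.8)) = 1.8952
VBI_blend = 0.47 * 1.30868 + 0.53 * 1.8952 = 1.61954
visc_blend = exp(exp(1.61954)) - 0.8 = 155.3

155.3 cSt


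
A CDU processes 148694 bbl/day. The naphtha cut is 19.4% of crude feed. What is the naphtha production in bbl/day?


Crude throughput = 148694 bbl/day
Fraction yield = 19.4%
yield = throughput * fraction / 100
yield = 148694 * 19.4 / 100 = 28846.636

28846.636 bbl/day


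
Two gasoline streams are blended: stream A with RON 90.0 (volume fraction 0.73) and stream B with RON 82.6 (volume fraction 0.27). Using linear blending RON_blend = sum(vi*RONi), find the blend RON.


Linear blending: RON_blend = sum(vi * RONi)
Contribution 1: 0.73 * 90.0 = 65.7
Contribution 2: 0.27 * 82.6 = 22.302
RON_blend = 65.7 + 22.302 = 88.002

88.002


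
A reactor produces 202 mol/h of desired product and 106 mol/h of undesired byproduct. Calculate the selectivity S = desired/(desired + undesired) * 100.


Selectivity = desired / (desired + undesired) * 100
Total products = 202 + 106 = 308 mol/h
S = 202 / 308 * 100
= 0.6558 * 100
= 65.58 %

65.58 %


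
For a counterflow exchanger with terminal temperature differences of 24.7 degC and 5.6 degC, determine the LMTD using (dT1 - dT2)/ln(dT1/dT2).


LMTD = (dT1 - dT2) / ln(dT1/dT2)
= (24.7 - 5.6) / ln(24.7 / 5.6) = 19.1 / 1.48404 = 12.87

12.87 degC


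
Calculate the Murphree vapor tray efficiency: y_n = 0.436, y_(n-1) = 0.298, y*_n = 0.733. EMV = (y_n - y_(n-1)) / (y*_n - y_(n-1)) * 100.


Murphree vapor efficiency: EMV = (y_n - y_(n-1)) / (y*_n - y_(n-1)) * 100
EMV = (0.436 - 0.298) / (0.733 - 0.298) * 100 = 0.138 / 0.435 * 100 = 31.72

31.72 %


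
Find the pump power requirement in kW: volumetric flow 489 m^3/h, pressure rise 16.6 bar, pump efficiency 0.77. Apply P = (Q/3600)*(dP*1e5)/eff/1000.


Q = 489 / 3600 = 0.135833 m^3/s
P = 0.135833 * (16.6 * 1e5) / 0.77 / 1000 = 292.8

292.8 kW


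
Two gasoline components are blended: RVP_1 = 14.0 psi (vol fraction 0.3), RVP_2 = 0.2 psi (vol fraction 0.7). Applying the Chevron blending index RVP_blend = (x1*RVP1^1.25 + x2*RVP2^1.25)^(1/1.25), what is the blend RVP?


Chevron index: RVP_blend = (sum xi*RVPi^1.25)^(1/1.25)
RVP^1.25 terms: 0.3 * 14.0^1.25 + 0.7 * 0.2^1.25 = 8.21784
RVP_blend = 8.21784^(1/1.25) = 5.393

5.393 psi


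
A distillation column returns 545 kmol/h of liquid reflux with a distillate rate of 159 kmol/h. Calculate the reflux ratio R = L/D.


Reflux ratio definition: R = L / D (liquid returned / distillate withdrawn)
L = 545 kmol/h, D = 159 kmol/h
R = 545 / 159 = 3.428

3.428


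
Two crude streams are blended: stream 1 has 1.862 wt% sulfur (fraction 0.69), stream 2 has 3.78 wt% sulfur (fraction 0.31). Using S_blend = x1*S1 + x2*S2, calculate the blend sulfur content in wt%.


Linear sulfur blending: S_blend = x1*S1 + x2*S2
Contribution 1: 0.69 * 1.862 = 1.28478 wt%
Contribution 2: 0.31 * 3.78 = 1.1718 wt%
S_blend = 1.28478 + 1.1718 = 2.45658

2.45658 wt%


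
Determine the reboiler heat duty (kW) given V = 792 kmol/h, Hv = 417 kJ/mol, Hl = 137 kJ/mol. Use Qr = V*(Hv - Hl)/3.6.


Qr = 792 * (417 - 137) / 3.6 = 792 * 280 / 3.6 = 61600

61600 kW


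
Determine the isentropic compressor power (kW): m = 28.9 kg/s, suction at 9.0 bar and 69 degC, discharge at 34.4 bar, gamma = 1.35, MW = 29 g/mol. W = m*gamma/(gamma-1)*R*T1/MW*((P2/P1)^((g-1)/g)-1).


Isentropic work: W = m*(gamma/(gamma-1))*(R*T1/MW)*((P2/P1)^((gamma-1)/gamma) - 1)
T1 = 69 + 273.15 = 342.15 K
Pressure ratio = 34.4 / 9.0 = 3.82222
Exponent = (1.35 - 1)/1.35 = 0.259259
(P2/P1)^exp - 1 = 3.82222^0.259259 - 1 = 0.415698
W = 28.9 * 1.35 / 0.35 * 8.314 * 342.15 / 29 * 0.415698 = 4545

4545 kW


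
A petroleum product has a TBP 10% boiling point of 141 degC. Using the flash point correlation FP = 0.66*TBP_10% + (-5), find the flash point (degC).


FP = 0.66 * 141 + (-5) = 88.06

88.06 degC


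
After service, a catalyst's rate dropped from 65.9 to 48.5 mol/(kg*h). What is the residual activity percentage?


Activity (%) = (rate_used / rate_fresh) * 100
rate_used = 48.5, rate_fresh = 65.9
= (48.5 / 65.9) * 100
= 0.7360 * 100 = 73.60

73.60 %


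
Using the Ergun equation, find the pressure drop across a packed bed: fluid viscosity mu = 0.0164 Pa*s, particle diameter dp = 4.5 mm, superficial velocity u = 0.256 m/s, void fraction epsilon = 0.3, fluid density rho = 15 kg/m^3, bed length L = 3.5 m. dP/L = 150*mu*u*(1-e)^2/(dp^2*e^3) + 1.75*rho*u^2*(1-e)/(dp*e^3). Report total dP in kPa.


dp = 4.5 mm = 0.0045 m
Viscous term = 150*0.0164*0.256*(1-0.3)^2 / (0.0045^2*0.3^3) = 564394
Inertial term = 1.75*15*0.256^2*(1-0.3) / (0.0045*0.3^3) = 9911.31
dP/L = 564394 + 9911.31 = 574305 Pa/m
dP = 574305 * 3.5 / 1000 = 2010 kPa

2010 kPa


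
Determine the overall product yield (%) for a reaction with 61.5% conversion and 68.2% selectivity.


Overall yield = conversion (%) * selectivity (%) / 100
Conversion = 61.5%, Selectivity = 68.2%
Y = 61.5 * 68.2 / 100
= 41.943 %

41.943 %


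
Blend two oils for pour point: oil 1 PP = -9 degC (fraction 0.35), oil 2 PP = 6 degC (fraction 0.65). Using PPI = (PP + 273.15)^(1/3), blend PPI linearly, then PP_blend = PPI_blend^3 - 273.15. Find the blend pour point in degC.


PPI_1 = (-9 + 273.15)^(1/3) = 6.416283
PPI_2 = (6 + 273.15)^(1/3) = 6.535506
PPI_blend = 0.35 * 6.416283 + 0.65 * 6.535506 = 6.493778
PP_blend = 6.493778^3 - 273.15 = 273.8371 - 273.15 = 0.69

0.69 degC


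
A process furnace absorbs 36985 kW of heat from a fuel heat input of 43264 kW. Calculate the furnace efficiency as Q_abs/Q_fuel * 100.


Furnace efficiency = Q_absorbed / Q_fuel * 100
= 36985 / 43264 * 100 = 85.49

85.49 %


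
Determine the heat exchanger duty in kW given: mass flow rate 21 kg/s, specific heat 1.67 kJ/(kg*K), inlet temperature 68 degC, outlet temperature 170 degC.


Q = m_dot * cp * delta_T
delta_T = 170 - 68 = 102 K
Q = 21 * 1.67 * 102
= 35.07 * 102
= 3577.14 kW

3577.14 kW


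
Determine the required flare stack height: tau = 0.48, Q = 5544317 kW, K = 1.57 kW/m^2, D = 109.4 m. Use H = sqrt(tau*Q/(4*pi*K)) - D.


tau*Q/(4*pi*K) = 0.48 * 5544317 / (4 * pi * 1.57) = 134890
sqrt(134890) = 367.274
H = 367.274 - 109.4 = 257.9

257.9 m


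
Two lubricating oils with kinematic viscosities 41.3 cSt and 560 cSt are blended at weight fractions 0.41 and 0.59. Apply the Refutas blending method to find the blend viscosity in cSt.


Refutas method: VBN_i = 14.534*ln(ln(visc_i + 0.8)) + 10.975, blended linearly by mass fraction; since VBN is linear in VBI_i = ln(ln(visc_i + 0.8)) and the fractions sum to 1, blend VBI directly: visc = exp(exp(VBI_blend)) - 0.8
VBI_1 = ln(ln(41.3 + 0.8)) = 1.3191
VBI_2 = ln(ln(560 + 0.8)) = 1.8452
VBI_blend = 0.41 * 1.3191 + 0.59 * 1.8452 = 1.6295
visc_blend = exp(exp(1.6295)) - 0.8 = 163.4

163.4 cSt


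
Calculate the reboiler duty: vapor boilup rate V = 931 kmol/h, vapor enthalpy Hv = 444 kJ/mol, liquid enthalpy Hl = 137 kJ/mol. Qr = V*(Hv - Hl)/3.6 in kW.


Qr = 931 * (444 - 137) / 3.6 = 931 * 307 / 3.6 = 79390

79390 kW


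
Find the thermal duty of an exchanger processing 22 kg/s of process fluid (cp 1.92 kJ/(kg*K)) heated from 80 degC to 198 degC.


Q = m_dot * cp * delta_T
delta_T = 198 - 80 = 118 K
Q = 22 * 1.92 * 118
= 42.24 * 118
= 4984.32 kW

4984.32 kW


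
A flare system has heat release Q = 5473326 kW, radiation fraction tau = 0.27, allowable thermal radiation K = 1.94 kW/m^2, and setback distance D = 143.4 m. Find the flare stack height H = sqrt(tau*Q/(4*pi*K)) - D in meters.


tau*Q/(4*pi*K) = 0.27 * 5473326 / (4 * pi * 1.94) = 60618.3
sqrt(60618.3) = 246.208
H = 246.208 - 143.4 = 102.8

102.8 m


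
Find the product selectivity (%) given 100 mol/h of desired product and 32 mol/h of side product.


Selectivity = desired / (desired + undesired) * 100
Total products = 100 + 32 = 132 mol/h
S = 100 / 132 * 100
= 0.7576 * 100
= 75.76 %

75.76 %


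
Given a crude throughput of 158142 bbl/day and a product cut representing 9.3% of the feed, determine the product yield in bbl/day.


Crude throughput = 158142 bbl/day
Fraction yield = 9.3%
yield = throughput * fraction / 100
yield = 158142 * 9.3 / 100 = 14707.206

14707.206 bbl/day


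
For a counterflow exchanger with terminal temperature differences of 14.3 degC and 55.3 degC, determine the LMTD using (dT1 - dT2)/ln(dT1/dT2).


LMTD = (dT1 - dT2) / ln(dT1/dT2)
= (14.3 - 55.3) / ln(14.3 / 55.3) = -41 / -1.35251 = 30.31

30.31 degC


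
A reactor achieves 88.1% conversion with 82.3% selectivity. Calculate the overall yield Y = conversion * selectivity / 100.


Overall yield = conversion (%) * selectivity (%) / 100
Conversion = 88.1%, Selectivity = 82.3%
Y = 88.1 * 82.3 / 100
= 72.5063 %

72.5063 %


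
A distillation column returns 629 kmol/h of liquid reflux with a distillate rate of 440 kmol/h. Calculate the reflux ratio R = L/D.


Reflux ratio definition: R = L / D (liquid returned / distillate withdrawn)
L = 629 kmol/h, D = 440 kmol/h
R = 629 / 440 = 1.430

1.430


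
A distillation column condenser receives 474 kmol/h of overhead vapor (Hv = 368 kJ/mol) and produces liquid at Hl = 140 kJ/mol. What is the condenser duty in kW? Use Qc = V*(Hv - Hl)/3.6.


Qc = 474 * (368 - 140) / 3.6 = 474 * 228 / 3.6 = 30020

30020 kW


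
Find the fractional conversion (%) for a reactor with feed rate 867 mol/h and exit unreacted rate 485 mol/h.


X = (F_in - F_out) / F_in * 100
Moles reacted = 867 - 485 = 382
X = 382 / 867 * 100
= 0.4406 * 100
= 44.06 %

44.06 %


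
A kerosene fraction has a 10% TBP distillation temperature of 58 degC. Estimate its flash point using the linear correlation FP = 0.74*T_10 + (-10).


FP = 0.74 * 58 + (-10) = 32.92

32.92 degC


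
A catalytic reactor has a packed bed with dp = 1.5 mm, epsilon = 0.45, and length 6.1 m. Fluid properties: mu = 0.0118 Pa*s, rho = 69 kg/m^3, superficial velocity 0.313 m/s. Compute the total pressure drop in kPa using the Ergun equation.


dp = 1.5 mm = 0.0015 m
Viscous term = 150*0.0118*0.313*(1-0.45)^2 / (0.0015^2*0.45^3) = 817378
Inertial term = 1.75*69*0.313^2*(1-0.45) / (0.0015*0.45^3) = 47600.3
dP/L = 817378 + 47600.3 = 864978 Pa/m
dP = 864978 * 6.1 / 1000 = 5276 kPa

5276 kPa


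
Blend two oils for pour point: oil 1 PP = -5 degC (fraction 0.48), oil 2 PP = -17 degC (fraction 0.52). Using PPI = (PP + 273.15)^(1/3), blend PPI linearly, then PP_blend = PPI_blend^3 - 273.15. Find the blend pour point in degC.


PPI_1 = (-5 + 273.15)^(1/3) = 6.448508
PPI_2 = (-17 + 273.15)^(1/3) = 6.350844
PPI_blend = 0.48 * 6.448508 + 0.52 * 6.350844 = 6.397723
PP_blend = 6.397723^3 - 273.15 = 261.8643 - 273.15 = -11.29

-11.29 degC


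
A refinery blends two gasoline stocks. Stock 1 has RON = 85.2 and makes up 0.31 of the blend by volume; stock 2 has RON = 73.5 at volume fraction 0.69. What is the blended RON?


Linear blending: RON_blend = sum(vi * RONi)
Contribution 1: 0.31 * 85.2 = 26.412
Contribution 2: 0.69 * 73.5 = 50.715
RON_blend = 26.412 + 50.715 = 77.127

77.127


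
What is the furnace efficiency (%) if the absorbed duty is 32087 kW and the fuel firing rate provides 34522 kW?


Furnace efficiency = Q_absorbed / Q_fuel * 100
= 32087 / 34522 * 100 = 92.95

92.95 %


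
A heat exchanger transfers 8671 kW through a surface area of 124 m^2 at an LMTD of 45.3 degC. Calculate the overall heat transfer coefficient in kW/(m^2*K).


From Q = U*A*LMTD, U = Q / (A * LMTD)
U = 8671 / (124 * 45.3) = 8671 / 5617.2 = 1.544

1.544 kW/(m^2*K)


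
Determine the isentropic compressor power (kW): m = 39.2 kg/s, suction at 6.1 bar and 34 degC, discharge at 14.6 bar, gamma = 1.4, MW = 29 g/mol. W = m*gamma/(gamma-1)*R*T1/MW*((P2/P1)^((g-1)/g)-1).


Isentropic work: W = m*(gamma/(gamma-1))*(R*T1/MW)*((P2/P1)^((gamma-1)/gamma) - 1)
T1 = 34 + 273.15 = 307.15 K
Pressure ratio = 14.6 / 6.1 = 2.39344
Exponent = (1.4 - 1)/1.4 = 0.285714
(P2/P1)^exp - 1 = 2.39344^0.285714 - 1 = 0.283193
W = 39.2 * 1.4 / 0.4 * 8.314 * 307.15 / 29 * 0.283193 = 3421

3421 kW


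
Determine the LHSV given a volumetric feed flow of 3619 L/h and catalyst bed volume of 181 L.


LHSV = volumetric feed rate / catalyst volume
= 3619 L/h / 181 L
= 19.99 h^-1

19.99 h^-1


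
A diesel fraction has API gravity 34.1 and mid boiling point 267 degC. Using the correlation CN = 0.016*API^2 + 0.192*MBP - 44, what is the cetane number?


CN = 0.016 * 34.1^2 + 0.192 * 267 - 44
CN = 18.60496 + 51.264 - 44 = 25.86896

25.86896


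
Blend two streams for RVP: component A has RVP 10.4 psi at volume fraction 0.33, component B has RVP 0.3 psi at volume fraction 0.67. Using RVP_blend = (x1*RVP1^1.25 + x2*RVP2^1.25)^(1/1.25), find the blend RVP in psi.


Chevron index: RVP_blend = (sum xi*RVPi^1.25)^(1/1.25)
RVP^1.25 terms: 0.33 * 10.4^1.25 + 0.67 * 0.3^1.25 = 6.31195
RVP_blend = 6.31195^(1/1.25) = 4.366

4.366 psi


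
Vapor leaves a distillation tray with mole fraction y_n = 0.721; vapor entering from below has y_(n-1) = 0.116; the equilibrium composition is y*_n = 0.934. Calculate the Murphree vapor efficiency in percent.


Murphree vapor efficiency: EMV = (y_n - y_(n-1)) / (y*_n - y_(n-1)) * 100
EMV = (0.721 - 0.116) / (0.934 - 0.116) * 100 = 0.605 / 0.818 * 100 = 73.96

73.96 %


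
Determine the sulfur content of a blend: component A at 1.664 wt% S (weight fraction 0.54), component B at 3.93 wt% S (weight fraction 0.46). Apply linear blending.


Linear sulfur blending: S_blend = x1*S1 + x2*S2
Contribution 1: 0.54 * 1.664 = 0.89856 wt%
Contribution 2: 0.46 * 3.93 = 1.8078 wt%
S_blend = 0.89856 + 1.8078 = 2.70636

2.70636 wt%


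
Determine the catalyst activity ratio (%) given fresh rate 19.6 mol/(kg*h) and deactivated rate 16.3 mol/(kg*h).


Activity (%) = (rate_used / rate_fresh) * 100
rate_used = 16.3, rate_fresh = 19.6
= (16.3 / 19.6) * 100
= 0.8316 * 100 = 83.16

83.16 %


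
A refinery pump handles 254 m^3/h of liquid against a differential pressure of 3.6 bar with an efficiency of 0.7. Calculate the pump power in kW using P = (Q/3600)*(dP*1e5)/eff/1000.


Q = 254 / 3600 = 0.0705556 m^3/s
P = 0.0705556 * (3.6 * 1e5) / 0.7 / 1000 = 36.29

36.29 kW


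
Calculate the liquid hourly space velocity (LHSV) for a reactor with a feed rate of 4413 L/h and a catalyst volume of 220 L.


LHSV = volumetric feed rate / catalyst volume
= 4413 L/h / 220 L
= 20.06 h^-1

20.06 h^-1


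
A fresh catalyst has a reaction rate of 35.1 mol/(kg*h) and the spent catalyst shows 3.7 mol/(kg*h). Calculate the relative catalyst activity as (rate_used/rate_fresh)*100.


Activity (%) = (rate_used / rate_fresh) * 100
rate_used = 3.7, rate_fresh = 35.1
= (3.7 / 35.1) * 100
= 0.1054 * 100 = 10.54

10.54 %


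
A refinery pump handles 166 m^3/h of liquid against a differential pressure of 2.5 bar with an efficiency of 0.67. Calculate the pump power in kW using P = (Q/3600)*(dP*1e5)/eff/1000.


Q = 166 / 3600 = 0.0461111 m^3/s
P = 0.0461111 * (2.5 * 1e5) / 0.67 / 1000 = 17.21

17.21 kW


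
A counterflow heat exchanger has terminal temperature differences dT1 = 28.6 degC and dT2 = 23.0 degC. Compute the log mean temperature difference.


LMTD = (dT1 - dT2) / ln(dT1/dT2)
= (28.6 - 23.0) / ln(28.6 / 23.0) = 5.6 / 0.217913 = 25.70

25.70 degC


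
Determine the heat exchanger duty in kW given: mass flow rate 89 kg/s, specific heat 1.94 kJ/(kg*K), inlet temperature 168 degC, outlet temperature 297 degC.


Q = m_dot * cp * delta_T
delta_T = 297 - 168 = 129 K
Q = 89 * 1.94 * 129
= 172.66 * 129
= 22273.14 kW

22273.14 kW


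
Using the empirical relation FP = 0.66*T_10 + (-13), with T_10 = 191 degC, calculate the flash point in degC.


FP = 0.66 * 191 + (-13) = 113.06

113.06 degC


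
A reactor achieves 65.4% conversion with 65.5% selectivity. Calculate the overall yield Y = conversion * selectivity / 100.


Overall yield = conversion (%) * selectivity (%) / 100
Conversion = 65.4%, Selectivity = 65.5%
Y = 65.4 * 65.5 / 100
= 42.837 %

42.837 %


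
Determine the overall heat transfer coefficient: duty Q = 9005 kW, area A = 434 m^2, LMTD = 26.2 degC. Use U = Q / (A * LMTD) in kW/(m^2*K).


From Q = U*A*LMTD, U = Q / (A * LMTD)
U = 9005 / (434 * 26.2) = 9005 / 11370.8 = 0.7919

0.7919 kW/(m^2*K)


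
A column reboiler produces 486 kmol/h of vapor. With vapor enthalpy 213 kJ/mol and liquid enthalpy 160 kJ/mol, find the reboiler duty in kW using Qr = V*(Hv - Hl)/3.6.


Qr = 486 * (213 - 160) / 3.6 = 486 * 53 / 3.6 = 7155

7155 kW


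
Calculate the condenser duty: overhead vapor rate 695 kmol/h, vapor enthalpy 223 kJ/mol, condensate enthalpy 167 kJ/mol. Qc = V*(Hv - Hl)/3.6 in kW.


Qc = 695 * (223 - 167) / 3.6 = 695 * 56 / 3.6 = 10810

10810 kW


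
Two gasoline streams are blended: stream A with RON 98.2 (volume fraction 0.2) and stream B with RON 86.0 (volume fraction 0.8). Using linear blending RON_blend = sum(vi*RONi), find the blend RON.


Linear blending: RON_blend = sum(vi * RONi)
Contribution 1: 0.2 * 98.2 = 19.64
Contribution 2: 0.8 * 86.0 = 68.8
RON_blend = 19.64 + 68.8 = 88.44

88.44


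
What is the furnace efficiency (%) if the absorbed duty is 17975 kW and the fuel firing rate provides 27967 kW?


Furnace efficiency = Q_absorbed / Q_fuel * 100
= 17975 / 27967 * 100 = 64.27

64.27 %


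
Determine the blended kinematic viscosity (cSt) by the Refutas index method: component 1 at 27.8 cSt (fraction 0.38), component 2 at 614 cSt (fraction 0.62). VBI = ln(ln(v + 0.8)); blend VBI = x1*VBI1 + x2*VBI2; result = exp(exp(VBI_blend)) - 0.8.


Refutas method: VBN_i = 14.534*ln(ln(visc_i + 0.8)) + 10.975, blended linearly by mass fraction; since VBN is linear in VBI_i = ln(ln(visc_i + 0.8)) and the fractions sum to 1, blend VBI directly: visc = exp(exp(VBI_blend)) - 0.8
VBI_1 = ln(ln(27.8 + 0.8)) = 1.20998
VBI_2 = ln(ln(614 + 0.8)) = 1.85962
VBI_blend = 0.38 * 1.20998 + 0.62 * 1.85962 = 1.61276
visc_blend = exp(exp(1.61276)) - 0.8 = 150.1

150.1 cSt


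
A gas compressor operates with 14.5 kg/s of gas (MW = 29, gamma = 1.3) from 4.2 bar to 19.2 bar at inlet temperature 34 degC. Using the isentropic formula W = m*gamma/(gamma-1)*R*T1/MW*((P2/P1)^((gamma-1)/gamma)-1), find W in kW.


Isentropic work: W = m*(gamma/(gamma-1))*(R*T1/MW)*((P2/P1)^((gamma-1)/gamma) - 1)
T1 = 34 + 273.15 = 307.15 K
Pressure ratio = 19.2 / 4.2 = 4.57143
Exponent = (1.3 - 1)/1.3 = 0.230769
(P2/P1)^exp - 1 = 4.57143^0.230769 - 1 = 0.420102
W = 14.5 * 1.3 / 0.3 * 8.314 * 307.15 / 29 * 0.420102 = 2324

2324 kW


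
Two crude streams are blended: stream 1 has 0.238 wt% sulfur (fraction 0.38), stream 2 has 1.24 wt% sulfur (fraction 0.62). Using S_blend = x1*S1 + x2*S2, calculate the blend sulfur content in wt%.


Linear sulfur blending: S_blend = x1*S1 + x2*S2
Contribution 1: 0.38 * 0.238 = 0.09044 wt%
Contribution 2: 0.62 * 1.24 = 0.7688 wt%
S_blend = 0.09044 + 0.7688 = 0.85924

0.85924 wt%


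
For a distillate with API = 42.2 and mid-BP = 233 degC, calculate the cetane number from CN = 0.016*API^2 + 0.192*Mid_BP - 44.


CN = 0.016 * 42.2^2 + 0.192 * 233 - 44
CN = 28.49344 + 44.736 - 44 = 29.22944

29.22944


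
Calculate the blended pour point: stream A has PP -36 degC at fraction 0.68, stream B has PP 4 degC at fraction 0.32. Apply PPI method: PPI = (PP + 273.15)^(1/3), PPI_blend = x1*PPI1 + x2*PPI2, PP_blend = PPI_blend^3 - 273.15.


PPI_1 = (-36 + 273.15)^(1/3) = 6.189768
PPI_2 = (4 + 273.15)^(1/3) = 6.51986
PPI_blend = 0.68 * 6.189768 + 0.32 * 6.51986 = 6.295397
PP_blend = 6.295397^3 - 273.15 = 249.4993 - 273.15 = -23.65

-23.65 degC


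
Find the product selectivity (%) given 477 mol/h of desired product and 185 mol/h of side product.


Selectivity = desired / (desired + undesired) * 100
Total products = 477 + 185 = 662 mol/h
S = 477 / 662 * 100
= 0.7205 * 100
= 72.05 %

72.05 %


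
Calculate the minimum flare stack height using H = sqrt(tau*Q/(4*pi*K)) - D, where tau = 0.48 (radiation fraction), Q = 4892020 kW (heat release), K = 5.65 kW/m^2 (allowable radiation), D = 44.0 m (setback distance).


tau*Q/(4*pi*K) = 0.48 * 4892020 / (4 * pi * 5.65) = 33072.8
sqrt(33072.8) = 181.859
H = 181.859 - 44.0 = 137.9

137.9 m


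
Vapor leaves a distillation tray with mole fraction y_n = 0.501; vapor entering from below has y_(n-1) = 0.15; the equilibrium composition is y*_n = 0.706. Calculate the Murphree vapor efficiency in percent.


Murphree vapor efficiency: EMV = (y_n - y_(n-1)) / (y*_n - y_(n-1)) * 100
EMV = (0.501 - 0.15) / (0.706 - 0.15) * 100 = 0.351 / 0.556 * 100 = 63.13

63.13 %


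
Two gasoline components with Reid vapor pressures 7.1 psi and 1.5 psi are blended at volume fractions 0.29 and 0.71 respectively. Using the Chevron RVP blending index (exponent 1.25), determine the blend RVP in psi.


Chevron index: RVP_blend = (sum xi*RVPi^1.25)^(1/1.25)
RVP^1.25 terms: 0.29 * 7.1^1.25 + 0.71 * 1.5^1.25 = 4.53963
RVP_blend = 4.53963^(1/1.25) = 3.354

3.354 psi


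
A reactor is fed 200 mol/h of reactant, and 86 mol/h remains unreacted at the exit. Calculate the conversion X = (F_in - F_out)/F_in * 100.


X = (F_in - F_out) / F_in * 100
Moles reacted = 200 - 86 = 114
X = 114 / 200 * 100
= 0.5700 * 100
= 57.00 %

57.00 %


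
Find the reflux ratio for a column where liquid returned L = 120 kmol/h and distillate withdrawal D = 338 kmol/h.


Reflux ratio definition: R = L / D (liquid returned / distillate withdrawn)
L = 120 kmol/h, D = 338 kmol/h
R = 120 / 338 = 0.3550

0.3550


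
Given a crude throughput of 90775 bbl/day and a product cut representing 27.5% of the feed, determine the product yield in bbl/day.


Crude throughput = 90775 bbl/day
Fraction yield = 27.5%
yield = throughput * fraction / 100
yield = 90775 * 27.5 / 100 = 24963.125

24963.125 bbl/day


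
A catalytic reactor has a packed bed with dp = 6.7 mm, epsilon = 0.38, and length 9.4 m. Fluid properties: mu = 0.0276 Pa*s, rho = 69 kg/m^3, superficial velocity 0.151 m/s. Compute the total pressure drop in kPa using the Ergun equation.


dp = 6.7 mm = 0.0067 m
Viscous term = 150*0.0276*0.151*(1-0.38)^2 / (0.0067^2*0.38^3) = 97557.4
Inertial term = 1.75*69*0.151^2*(1-0.38) / (0.0067*0.38^3) = 4643.09
dP/L = 97557.4 + 4643.09 = 102200 Pa/m
dP = 102200 * 9.4 / 1000 = 960.7 kPa

960.7 kPa


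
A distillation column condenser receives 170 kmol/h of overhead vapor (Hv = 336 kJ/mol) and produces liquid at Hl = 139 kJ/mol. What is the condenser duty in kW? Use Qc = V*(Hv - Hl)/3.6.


Qc = 170 * (336 - 139) / 3.6 = 170 * 197 / 3.6 = 9303

9303 kW


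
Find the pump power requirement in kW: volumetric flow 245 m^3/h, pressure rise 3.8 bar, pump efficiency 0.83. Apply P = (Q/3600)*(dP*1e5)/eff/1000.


Q = 245 / 3600 = 0.0680556 m^3/s
P = 0.0680556 * (3.8 * 1e5) / 0.83 / 1000 = 31.16

31.16 kW


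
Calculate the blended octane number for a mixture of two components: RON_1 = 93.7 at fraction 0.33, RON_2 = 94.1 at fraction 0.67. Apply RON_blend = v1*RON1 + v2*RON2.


Linear blending: RON_blend = sum(vi * RONi)
Contribution 1: 0.33 * 93.7 = 30.921
Contribution 2: 0.67 * 94.1 = 63.047
RON_blend = 30.921 + 63.047 = 93.968

93.968


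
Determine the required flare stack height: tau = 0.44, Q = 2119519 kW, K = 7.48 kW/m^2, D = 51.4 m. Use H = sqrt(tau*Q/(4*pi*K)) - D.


tau*Q/(4*pi*K) = 0.44 * 2119519 / (4 * pi * 7.48) = 9921.53
sqrt(9921.53) = 99.6069
H = 99.6069 - 51.4 = 48.21

48.21 m


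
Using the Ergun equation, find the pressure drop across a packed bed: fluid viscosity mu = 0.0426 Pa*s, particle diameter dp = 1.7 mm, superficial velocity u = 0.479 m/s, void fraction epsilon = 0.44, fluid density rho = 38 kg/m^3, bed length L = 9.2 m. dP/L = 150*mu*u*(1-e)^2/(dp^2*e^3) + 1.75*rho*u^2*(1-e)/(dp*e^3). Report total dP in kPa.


dp = 1.7 mm = 0.0017 m
Viscous term = 150*0.0426*0.479*(1-0.44)^2 / (0.0017^2*0.44^3) = 3899030
Inertial term = 1.75*38*0.479^2*(1-0.44) / (0.0017*0.44^3) = 59003
dP/L = 3899030 + 59003 = 3958030 Pa/m
dP = 3958030 * 9.2 / 1000 = 36410 kPa

36410 kPa


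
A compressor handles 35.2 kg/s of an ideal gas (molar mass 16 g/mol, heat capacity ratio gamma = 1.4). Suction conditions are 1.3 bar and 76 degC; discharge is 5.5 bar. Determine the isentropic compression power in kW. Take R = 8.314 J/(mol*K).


Isentropic work: W = m*(gamma/(gamma-1))*(R*T1/MW)*((P2/P1)^((gamma-1)/gamma) - 1)
T1 = 76 + 273.15 = 349.15 K
Pressure ratio = 5.5 / 1.3 = 4.23077
Exponent = (1.4 - 1)/1.4 = 0.285714
(P2/P1)^exp - 1 = 4.23077^0.285714 - 1 = 0.509999
W = 35.2 * 1.4 / 0.4 * 8.314 * 349.15 / 16 * 0.509999 = 11400

11400 kW


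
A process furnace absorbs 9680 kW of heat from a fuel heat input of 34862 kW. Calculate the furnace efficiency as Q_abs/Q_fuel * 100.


Furnace efficiency = Q_absorbed / Q_fuel * 100
= 9680 / 34862 * 100 = 27.77

27.77 %


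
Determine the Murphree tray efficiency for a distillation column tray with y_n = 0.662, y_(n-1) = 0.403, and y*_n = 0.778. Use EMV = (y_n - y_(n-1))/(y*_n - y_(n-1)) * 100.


Murphree vapor efficiency: EMV = (y_n - y_(n-1)) / (y*_n - y_(n-1)) * 100
EMV = (0.662 - 0.403) / (0.778 - 0.403) * 100 = 0.259 / 0.375 * 100 = 69.07

69.07 %


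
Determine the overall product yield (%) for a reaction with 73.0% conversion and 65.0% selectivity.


Overall yield = conversion (%) * selectivity (%) / 100
Conversion = 73.0%, Selectivity = 65.0%
Y = 73.0 * 65.0 / 100
= 47.45 %

47.45 %


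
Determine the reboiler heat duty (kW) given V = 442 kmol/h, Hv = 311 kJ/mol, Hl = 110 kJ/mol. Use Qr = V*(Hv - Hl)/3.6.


Qr = 442 * (311 - 110) / 3.6 = 442 * 201 / 3.6 = 24680

24680 kW


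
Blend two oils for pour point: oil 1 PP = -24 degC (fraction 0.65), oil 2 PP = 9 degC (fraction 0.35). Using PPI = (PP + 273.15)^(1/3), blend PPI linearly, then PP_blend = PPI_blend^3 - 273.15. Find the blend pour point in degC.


PPI_1 = (-24 + 273.15)^(1/3) = 6.292458
PPI_2 = (9 + 273.15)^(1/3) = 6.558835
PPI_blend = 0.65 * 6.292458 + 0.35 * 6.558835 = 6.38569
PP_blend = 6.38569^3 - 273.15 = 260.3895 - 273.15 = -12.76

-12.76 degC


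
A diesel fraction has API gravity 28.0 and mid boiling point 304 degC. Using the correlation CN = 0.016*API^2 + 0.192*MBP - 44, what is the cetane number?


CN = 0.016 * 28.0^2 + 0.192 * 304 - 44
CN = 12.544 + 58.368 - 44 = 26.912

26.912


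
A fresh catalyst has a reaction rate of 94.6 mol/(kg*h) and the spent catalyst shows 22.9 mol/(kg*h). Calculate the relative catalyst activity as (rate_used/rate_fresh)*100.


Activity (%) = (rate_used / rate_fresh) * 100
rate_used = 22.9, rate_fresh = 94.6
= (22.9 / 94.6) * 100
= 0.2421 * 100 = 24.21

24.21 %


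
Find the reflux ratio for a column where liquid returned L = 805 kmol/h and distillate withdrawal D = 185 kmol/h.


Reflux ratio definition: R = L / D (liquid returned / distillate withdrawn)
L = 805 kmol/h, D = 185 kmol/h
R = 805 / 185 = 4.351

4.351


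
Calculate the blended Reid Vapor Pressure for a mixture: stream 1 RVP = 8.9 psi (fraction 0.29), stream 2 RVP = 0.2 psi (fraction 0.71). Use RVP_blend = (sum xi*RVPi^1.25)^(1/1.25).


Chevron index: RVP_blend = (sum xi*RVPi^1.25)^(1/1.25)
RVP^1.25 terms: 0.29 * 8.9^1.25 + 0.71 * 0.2^1.25 = 4.55291
RVP_blend = 4.55291^(1/1.25) = 3.362

3.362 psi


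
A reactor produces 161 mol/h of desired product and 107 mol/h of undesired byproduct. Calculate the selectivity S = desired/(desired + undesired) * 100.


Selectivity = desired / (desired + undesired) * 100
Total products = 161 + 107 = 268 mol/h
S = 161 / 268 * 100
= 0.6007 * 100
= 60.07 %

60.07 %


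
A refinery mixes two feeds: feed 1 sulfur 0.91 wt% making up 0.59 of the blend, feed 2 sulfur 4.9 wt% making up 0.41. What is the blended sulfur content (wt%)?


Linear sulfur blending: S_blend = x1*S1 + x2*S2
Contribution 1: 0.59 * 0.91 = 0.5369 wt%
Contribution 2: 0.41 * 4.9 = 2.009 wt%
S_blend = 0.5369 + 2.009 = 2.5459

2.5459 wt%


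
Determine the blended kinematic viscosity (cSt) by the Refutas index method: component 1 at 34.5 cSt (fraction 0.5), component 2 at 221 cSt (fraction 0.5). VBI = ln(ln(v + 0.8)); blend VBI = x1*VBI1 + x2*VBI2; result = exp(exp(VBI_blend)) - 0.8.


Refutas method: VBN_i = 14.534*ln(ln(visc_i + 0.8)) + 10.975, blended linearly by mass fraction; since VBN is linear in VBI_i = ln(ln(visc_i + 0.8)) and the fractions sum to 1, blend VBI directly: visc = exp(exp(VBI_blend)) - 0.8
VBI_1 = ln(ln(34.5 + 0.8)) = 1.27085
VBI_2 = ln(ln(221 + 0.8)) = 1.68673
VBI_blend = 0.5 * 1.27085 + 0.5 * 1.68673 = 1.47879
visc_blend = exp(exp(1.47879)) - 0.8 = 79.65

79.65 cSt


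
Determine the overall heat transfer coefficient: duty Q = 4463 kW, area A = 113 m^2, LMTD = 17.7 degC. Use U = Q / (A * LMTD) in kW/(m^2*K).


From Q = U*A*LMTD, U = Q / (A * LMTD)
U = 4463 / (113 * 17.7) = 4463 / 2000.1 = 2.231

2.231 kW/(m^2*K)


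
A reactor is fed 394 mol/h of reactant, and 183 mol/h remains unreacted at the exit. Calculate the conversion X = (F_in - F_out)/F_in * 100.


X = (F_in - F_out) / F_in * 100
Moles reacted = 394 - 183 = 211
X = 211 / 394 * 100
= 0.5355 * 100
= 53.55 %

53.55 %


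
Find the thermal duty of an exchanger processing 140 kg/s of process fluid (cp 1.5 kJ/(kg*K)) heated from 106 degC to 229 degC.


Q = m_dot * cp * delta_T
delta_T = 229 - 106 = 123 K
Q = 140 * 1.5 * 123
= 210 * 123
= 25830 kW

25830 kW


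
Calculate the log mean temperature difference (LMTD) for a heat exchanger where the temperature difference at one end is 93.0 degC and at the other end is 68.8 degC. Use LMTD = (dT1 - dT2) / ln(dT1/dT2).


LMTD = (dT1 - dT2) / ln(dT1/dT2)
= (93.0 - 68.8) / ln(93.0 / 68.8) = 24.2 / 0.301396 = 80.29

80.29 degC


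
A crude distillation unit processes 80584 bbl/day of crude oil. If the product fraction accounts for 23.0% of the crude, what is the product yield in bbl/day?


Crude throughput = 80584 bbl/day
Fraction yield = 23.0%
yield = throughput * fraction / 100
yield = 80584 * 23.0 / 100 = 18534.32

18534.32 bbl/day


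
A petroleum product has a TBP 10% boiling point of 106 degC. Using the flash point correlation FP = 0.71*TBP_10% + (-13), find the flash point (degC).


FP = 0.71 * 106 + (-13) = 62.26

62.26 degC


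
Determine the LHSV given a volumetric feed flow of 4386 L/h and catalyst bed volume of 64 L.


LHSV = volumetric feed rate / catalyst volume
= 4386 L/h / 64 L
= 68.53 h^-1

68.53 h^-1


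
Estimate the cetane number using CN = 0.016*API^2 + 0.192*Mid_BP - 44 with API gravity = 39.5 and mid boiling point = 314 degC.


CN = 0.016 * 39.5^2 + 0.192 * 314 - 44
CN = 24.964 + 60.288 - 44 = 41.252

41.252


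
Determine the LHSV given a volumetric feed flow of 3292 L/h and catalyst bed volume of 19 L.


LHSV = volumetric feed rate / catalyst volume
= 3292 L/h / 19 L
= 173.3 h^-1

173.3 h^-1


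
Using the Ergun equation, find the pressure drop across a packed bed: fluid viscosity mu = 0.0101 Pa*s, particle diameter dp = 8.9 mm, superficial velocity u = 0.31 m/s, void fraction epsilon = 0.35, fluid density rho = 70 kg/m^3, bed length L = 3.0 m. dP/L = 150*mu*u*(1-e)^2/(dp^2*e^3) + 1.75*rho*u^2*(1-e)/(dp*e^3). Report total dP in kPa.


dp = 8.9 mm = 0.0089 m
Viscous term = 150*0.0101*0.31*(1-0.35)^2 / (0.0089^2*0.35^3) = 58427.4
Inertial term = 1.75*70*0.31^2*(1-0.35) / (0.0089*0.35^3) = 20053
dP/L = 58427.4 + 20053 = 78480.4 Pa/m
dP = 78480.4 * 3.0 / 1000 = 235.4 kPa

235.4 kPa


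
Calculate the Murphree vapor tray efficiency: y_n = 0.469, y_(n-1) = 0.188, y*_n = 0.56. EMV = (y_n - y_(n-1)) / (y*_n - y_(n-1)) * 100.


Murphree vapor efficiency: EMV = (y_n - y_(n-1)) / (y*_n - y_(n-1)) * 100
EMV = (0.469 - 0.188) / (0.56 - 0.188) * 100 = 0.281 / 0.372 * 100 = 75.54

75.54 %
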